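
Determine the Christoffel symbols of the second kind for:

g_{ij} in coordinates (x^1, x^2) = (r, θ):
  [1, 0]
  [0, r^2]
Using Γ^k_{ij} = (1/2) g^{km} (∂_i g_{mj} + ∂_j g_{mi} - ∂_m g_{ij}); the metric is diagonal, so only the m = k term contributes.
Non-zero symbols (using the symmetry Γ^k_{ij} = Γ^k_{ji}):
Γ^r_{θ θ} = (1/2) g^{rr} (∂_θ g_{rθ} + ∂_θ g_{rθ} - ∂_r g_{θθ}) = (1/2)(1)((0) + (0) - (2*r)) = -r
Γ^θ_{r θ} = (1/2) g^{θθ} (∂_r g_{θθ} + ∂_θ g_{θr} - ∂_θ g_{rθ}) = (1/2)(1/r^2)((2*r) + (0) - (0)) = 1/r
All other Christoffel symbols are zero.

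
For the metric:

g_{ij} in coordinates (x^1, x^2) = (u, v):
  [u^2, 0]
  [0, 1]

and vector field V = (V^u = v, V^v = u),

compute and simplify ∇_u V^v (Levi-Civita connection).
Non-zero Christoffel symbols:
Γ^u_{u u} = 1/u
∇_u V^v = ∂_u V^v + Γ^v_{u j} V^j
  = (1) + (0)(v) + (0)(u)
  = 1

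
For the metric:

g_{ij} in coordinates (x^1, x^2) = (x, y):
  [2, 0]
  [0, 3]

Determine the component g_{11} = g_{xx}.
With x^1 = x, x^2 = y, g_{11} = g_{xx} is the row-1, column-1 entry of the matrix.
g_{11} = 2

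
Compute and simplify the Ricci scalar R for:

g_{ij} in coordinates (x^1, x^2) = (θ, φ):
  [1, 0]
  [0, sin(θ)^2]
Non-zero Christoffel symbols (Γ^k_{ij} = Γ^k_{ji}):
Γ^θ_{φ φ} = -sin(2*θ)/2
Γ^φ_{θ φ} = 1/tan(θ)
Ricci tensor (R_{ij} = R^k_{ikj}): R_{θθ} = 1, R_{θφ} = 0, R_{φφ} = sin(θ)^2
Inverse metric: g^{θθ} = 1, g^{φφ} = 1/sin(θ)^2
R = g^{ij} R_{ij} = (1)(1) + (1/sin(θ)^2)(sin(θ)^2) = 2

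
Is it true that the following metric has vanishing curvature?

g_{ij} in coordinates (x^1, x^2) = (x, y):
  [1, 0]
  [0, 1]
All metric components are constant, so every Christoffel symbol vanishes and R^i_{jkl} = 0.
Yes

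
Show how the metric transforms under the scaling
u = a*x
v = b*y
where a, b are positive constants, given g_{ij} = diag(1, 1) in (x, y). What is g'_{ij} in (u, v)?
Invert the transformation: x = u/a, y = v/b
g'_{ij} = (∂x^k/∂x'^i)(∂x^l/∂x'^j) g_{kl}; with g_{kl} = δ_{kl} this is Σ_k (∂x^k/∂x'^i)(∂x^k/∂x'^j).
Jacobian: ∂x/∂u = 1/a, ∂x/∂v = 0, ∂y/∂u = 0, ∂y/∂v = 1/b
g'_{uu} = (1/a)(1/a) + (0)(0) = 1/a^2
g'_{uv} = (1/a)(0) + (0)(1/b) = 0
g'_{vv} = (0)(0) + (1/b)(1/b) = 1/b^2
g'_{ij} = diag(1/a^2, 1/b^2)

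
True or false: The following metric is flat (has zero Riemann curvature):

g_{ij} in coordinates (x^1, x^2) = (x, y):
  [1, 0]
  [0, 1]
All metric components are constant, so every Christoffel symbol vanishes and R^i_{jkl} = 0.
True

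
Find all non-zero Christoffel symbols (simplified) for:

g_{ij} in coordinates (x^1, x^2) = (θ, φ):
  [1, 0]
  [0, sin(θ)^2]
Using Γ^k_{ij} = (1/2) g^{km} (∂_i g_{mj} + ∂_j g_{mi} - ∂_m g_{ij}); the metric is diagonal, so only the m = k term contributes.
Non-zero symbols (using the symmetry Γ^k_{ij} = Γ^k_{ji}):
Γ^θ_{φ φ} = (1/2) g^{θθ} (∂_φ g_{θφ} + ∂_φ g_{θφ} - ∂_θ g_{φφ}) = (1/2)(1)((0) + (0) - (sin(2*θ))) = -sin(2*θ)/2
Γ^φ_{θ φ} = (1/2) g^{φφ} (∂_θ g_{φφ} + ∂_φ g_{φθ} - ∂_φ g_{θφ}) = (1/2)(1/sin(θ)^2)((sin(2*θ)) + (0) - (0)) = 1/tan(θ)
All other Christoffel symbols are zero.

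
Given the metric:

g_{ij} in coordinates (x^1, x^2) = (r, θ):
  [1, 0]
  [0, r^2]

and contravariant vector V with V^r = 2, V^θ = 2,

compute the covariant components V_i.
V_i = g_{ij} V^j:
V_r = (1)(2) + (0)(2) = 2
V_θ = (0)(2) + (r^2)(2) = 2*r^2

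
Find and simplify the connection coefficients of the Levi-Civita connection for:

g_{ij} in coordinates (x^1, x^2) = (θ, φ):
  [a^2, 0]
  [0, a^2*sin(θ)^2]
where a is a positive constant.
Using Γ^k_{ij} = (1/2) g^{km} (∂_i g_{mj} + ∂_j g_{mi} - ∂_m g_{ij}); the metric is diagonal, so only the m = k term contributes.
Non-zero symbols (using the symmetry Γ^k_{ij} = Γ^k_{ji}):
Γ^θ_{φ φ} = (1/2) g^{θθ} (∂_φ g_{θφ} + ∂_φ g_{θφ} - ∂_θ g_{φφ}) = (1/2)(1/a^2)((0) + (0) - (a^2*sin(2*θ))) = -sin(2*θ)/2
Γ^φ_{θ φ} = (1/2) g^{φφ} (∂_θ g_{φφ} + ∂_φ g_{φθ} - ∂_φ g_{θφ}) = (1/2)(1/(a^2*sin(θ)^2))((a^2*sin(2*θ)) + (0) - (0)) = 1/tan(θ)
All other Christoffel symbols are zero.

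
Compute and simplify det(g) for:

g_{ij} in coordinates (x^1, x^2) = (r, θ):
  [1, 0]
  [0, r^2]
For a 2×2 metric: det(g) = g_{11}·g_{22} - g_{12}·g_{21}
= (1)·(r^2) - (0)·(0)
= r^2 - 0
det(g) = r^2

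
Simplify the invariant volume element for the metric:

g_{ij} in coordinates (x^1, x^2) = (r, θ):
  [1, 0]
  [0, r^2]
det(g) = r^2
√|det(g)| = r
Volume element: dV = r dr dθ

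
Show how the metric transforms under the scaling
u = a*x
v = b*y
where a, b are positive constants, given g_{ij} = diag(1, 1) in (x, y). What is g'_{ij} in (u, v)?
Invert the transformation: x = u/a, y = v/b
g'_{ij} = (∂x^k/∂x'^i)(∂x^l/∂x'^j) g_{kl}; with g_{kl} = δ_{kl} this is Σ_k (∂x^k/∂x'^i)(∂x^k/∂x'^j).
Jacobian: ∂x/∂u = 1/a, ∂x/∂v = 0, ∂y/∂u = 0, ∂y/∂v = 1/b
g'_{uu} = (1/a)(1/a) + (0)(0) = 1/a^2
g'_{uv} = (1/a)(0) + (0)(1/b) = 0
g'_{vv} = (0)(0) + (1/b)(1/b) = 1/b^2
g'_{ij} = diag(1/a^2, 1/b^2)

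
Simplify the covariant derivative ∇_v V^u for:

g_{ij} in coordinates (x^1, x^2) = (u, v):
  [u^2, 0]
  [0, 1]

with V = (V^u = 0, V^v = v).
Non-zero Christoffel symbols:
Γ^u_{u u} = 1/u
∇_v V^u = ∂_v V^u + Γ^u_{v j} V^j
  = (0) + (0)(0) + (0)(v)
  = 0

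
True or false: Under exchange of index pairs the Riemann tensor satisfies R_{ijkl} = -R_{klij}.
The pair-exchange symmetry has a plus sign: R_{ijkl} = +R_{klij}.
False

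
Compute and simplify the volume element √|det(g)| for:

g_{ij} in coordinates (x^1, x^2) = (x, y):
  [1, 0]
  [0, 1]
det(g) = 1
√|det(g)| = 1
Volume element: dV = 1 dx dy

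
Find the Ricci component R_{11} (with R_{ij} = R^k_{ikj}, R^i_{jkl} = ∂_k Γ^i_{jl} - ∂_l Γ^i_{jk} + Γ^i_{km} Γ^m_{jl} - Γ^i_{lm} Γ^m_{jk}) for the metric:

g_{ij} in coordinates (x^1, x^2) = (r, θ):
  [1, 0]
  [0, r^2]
Non-zero Christoffel symbols (Γ^k_{ij} = Γ^k_{ji}):
Γ^r_{θ θ} = -r
Γ^θ_{r θ} = 1/r
R^r_{r r r} = 0 (a repeated index in an antisymmetric pair)
R^θ_{r θ r} = ∂_θ Γ^θ_{r r} - ∂_r Γ^θ_{r θ} + Γ^θ_{θ m} Γ^m_{r r} - Γ^θ_{r m} Γ^m_{r θ}
  = (0) - (-1/r^2) + (0) - (1/r^2) = 0
R_{rr} = R^r_{r r r} + R^θ_{r θ r} = (0) + (0) = 0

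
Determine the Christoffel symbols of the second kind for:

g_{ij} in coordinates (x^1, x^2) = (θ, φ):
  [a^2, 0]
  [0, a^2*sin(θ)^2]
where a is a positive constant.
Using Γ^k_{ij} = (1/2) g^{km} (∂_i g_{mj} + ∂_j g_{mi} - ∂_m g_{ij}); the metric is diagonal, so only the m = k term contributes.
Non-zero symbols (using the symmetry Γ^k_{ij} = Γ^k_{ji}):
Γ^θ_{φ φ} = (1/2) g^{θθ} (∂_φ g_{θφ} + ∂_φ g_{θφ} - ∂_θ g_{φφ}) = (1/2)(1/a^2)((0) + (0) - (a^2*sin(2*θ))) = -sin(2*θ)/2
Γ^φ_{θ φ} = (1/2) g^{φφ} (∂_θ g_{φφ} + ∂_φ g_{φθ} - ∂_φ g_{θφ}) = (1/2)(1/(a^2*sin(θ)^2))((a^2*sin(2*θ)) + (0) - (0)) = 1/tan(θ)
All other Christoffel symbols are zero.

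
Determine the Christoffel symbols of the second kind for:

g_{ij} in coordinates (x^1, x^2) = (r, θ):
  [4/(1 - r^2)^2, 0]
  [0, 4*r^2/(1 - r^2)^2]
Using Γ^k_{ij} = (1/2) g^{km} (∂_i g_{mj} + ∂_j g_{mi} - ∂_m g_{ij}); the metric is diagonal, so only the m = k term contributes.
Non-zero symbols (using the symmetry Γ^k_{ij} = Γ^k_{ji}):
Γ^r_{r r} = (1/2) g^{rr} (∂_r g_{rr} + ∂_r g_{rr} - ∂_r g_{rr}) = (1/2)((1 - r^2)^2/4)((16*r/(1 - r^2)^3) + (16*r/(1 - r^2)^3) - (16*r/(1 - r^2)^3)) = 2*r/(1 - r^2)
Γ^r_{θ θ} = (1/2) g^{rr} (∂_θ g_{rθ} + ∂_θ g_{rθ} - ∂_r g_{θθ}) = (1/2)((1 - r^2)^2/4)((0) + (0) - (-8*(r^3 + r)/(r^2 - 1)^3)) = (r^3 + r)/(r^2 - 1)
Γ^θ_{r θ} = (1/2) g^{θθ} (∂_r g_{θθ} + ∂_θ g_{θr} - ∂_θ g_{rθ}) = (1/2)((1 - r^2)^2/(4*r^2))((-8*(r^3 + r)/(r^2 - 1)^3) + (0) - (0)) = (-r^2 - 1)/(r^3 - r)
All other Christoffel symbols are zero.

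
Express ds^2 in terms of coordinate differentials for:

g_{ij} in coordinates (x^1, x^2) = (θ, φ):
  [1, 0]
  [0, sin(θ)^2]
ds^2 = g_{ij} dx^i dx^j; only the non-zero components contribute.
ds^2 = dθ^2 + sin(θ)^2 dφ^2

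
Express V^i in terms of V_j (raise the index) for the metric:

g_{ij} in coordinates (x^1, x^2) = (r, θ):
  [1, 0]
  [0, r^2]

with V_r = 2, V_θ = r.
Inverse metric (diagonal): g^{rr} = 1, g^{θθ} = 1/r^2
V^i = g^{ij} V_j:
V^r = (1)(2) + (0)(r) = 2
V^θ = (0)(2) + (1/r^2)(r) = 1/r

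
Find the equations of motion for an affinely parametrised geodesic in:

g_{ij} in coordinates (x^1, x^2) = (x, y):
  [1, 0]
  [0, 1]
Geodesic equation: d^2x^k/dλ^2 + Γ^k_{ij} (dx^i/dλ)(dx^j/dλ) = 0.
All Christoffel symbols vanish, so the geodesics are straight lines:
d^2x/dλ^2 = 0
d^2y/dλ^2 = 0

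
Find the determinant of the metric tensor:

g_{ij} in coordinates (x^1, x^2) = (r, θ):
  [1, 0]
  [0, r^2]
For a 2×2 metric: det(g) = g_{11}·g_{22} - g_{12}·g_{21}
= (1)·(r^2) - (0)·(0)
= r^2 - 0
det(g) = r^2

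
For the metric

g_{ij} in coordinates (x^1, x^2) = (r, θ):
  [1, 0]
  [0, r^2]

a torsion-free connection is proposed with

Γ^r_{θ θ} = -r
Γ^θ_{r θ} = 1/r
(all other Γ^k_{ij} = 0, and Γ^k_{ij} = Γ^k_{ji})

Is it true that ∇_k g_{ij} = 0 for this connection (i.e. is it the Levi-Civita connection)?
Using ∇_k g_{ij} = ∂_k g_{ij} - Γ^m_{ki} g_{mj} - Γ^m_{kj} g_{im}:
e.g. ∇_r g_{θθ} = (2*r) - (r) - (r) = 0
Every component ∇_k g_{ij} vanishes: the connection is metric compatible.
Yes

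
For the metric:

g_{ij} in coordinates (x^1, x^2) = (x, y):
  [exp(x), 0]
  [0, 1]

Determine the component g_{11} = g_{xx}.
With x^1 = x, x^2 = y, g_{11} = g_{xx} is the row-1, column-1 entry of the matrix.
g_{11} = exp(x)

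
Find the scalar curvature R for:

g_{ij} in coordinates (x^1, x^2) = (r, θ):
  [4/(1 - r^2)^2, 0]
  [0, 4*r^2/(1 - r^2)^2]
Non-zero Christoffel symbols (Γ^k_{ij} = Γ^k_{ji}):
Γ^r_{r r} = 2*r/(1 - r^2)
Γ^r_{θ θ} = (r^3 + r)/(r^2 - 1)
Γ^θ_{r θ} = (-r^2 - 1)/(r^3 - r)
Ricci tensor (R_{ij} = R^k_{ikj}): R_{rr} = -4/(r^2 - 1)^2, R_{rθ} = 0, R_{θθ} = -4*r^2/(r^2 - 1)^2
Inverse metric: g^{rr} = (1 - r^2)^2/4, g^{θθ} = (1 - r^2)^2/(4*r^2)
R = g^{ij} R_{ij} = ((1 - r^2)^2/4)(-4/(r^2 - 1)^2) + ((1 - r^2)^2/(4*r^2))(-4*r^2/(r^2 - 1)^2) = -2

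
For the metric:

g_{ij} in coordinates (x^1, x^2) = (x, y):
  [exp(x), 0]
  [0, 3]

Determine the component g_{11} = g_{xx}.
With x^1 = x, x^2 = y, g_{11} = g_{xx} is the row-1, column-1 entry of the matrix.
g_{11} = exp(x)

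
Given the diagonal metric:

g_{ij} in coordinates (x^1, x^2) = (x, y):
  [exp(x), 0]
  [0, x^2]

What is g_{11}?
With x^1 = x, x^2 = y, g_{11} = g_{xx} is the row-1, column-1 entry of the matrix.
g_{11} = exp(x)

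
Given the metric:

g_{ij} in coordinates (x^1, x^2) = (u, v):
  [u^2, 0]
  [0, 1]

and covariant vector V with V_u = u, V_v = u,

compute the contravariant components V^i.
Inverse metric (diagonal): g^{uu} = 1/u^2, g^{vv} = 1
V^i = g^{ij} V_j:
V^u = (1/u^2)(u) + (0)(u) = 1/u
V^v = (0)(u) + (1)(u) = u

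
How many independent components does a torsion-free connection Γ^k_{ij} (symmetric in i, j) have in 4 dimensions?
Γ^k_{ij} has n choices for the upper index and n(n+1)/2 independent symmetric lower index pairs.
Total = 4 × 4×5/2 = 4 × 10 = 40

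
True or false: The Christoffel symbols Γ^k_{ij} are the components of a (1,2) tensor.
Under a change of coordinates Γ picks up an inhomogeneous term ∂²x/∂x'∂x'; e.g. Γ = 0 in Cartesian coordinates but Γ^r_{θθ} = -r in polar coordinates on the same flat plane.
False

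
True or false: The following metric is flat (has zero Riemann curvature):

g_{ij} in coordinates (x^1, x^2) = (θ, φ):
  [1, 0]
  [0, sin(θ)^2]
Non-zero Christoffel symbols:
Γ^θ_{φ φ} = -sin(2*θ)/2
Γ^φ_{θ φ} = 1/tan(θ)
Ricci tensor: R_{θθ} = 1, R_{θφ} = 0, R_{φφ} = sin(θ)^2
The Ricci tensor is non-zero, so the Riemann tensor is non-zero: not flat.
False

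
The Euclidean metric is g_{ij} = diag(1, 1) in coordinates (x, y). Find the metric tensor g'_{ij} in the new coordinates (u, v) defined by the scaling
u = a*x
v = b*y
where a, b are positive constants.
Invert the transformation: x = u/a, y = v/b
g'_{ij} = (∂x^k/∂x'^i)(∂x^l/∂x'^j) g_{kl}; with g_{kl} = δ_{kl} this is Σ_k (∂x^k/∂x'^i)(∂x^k/∂x'^j).
Jacobian: ∂x/∂u = 1/a, ∂x/∂v = 0, ∂y/∂u = 0, ∂y/∂v = 1/b
g'_{uu} = (1/a)(1/a) + (0)(0) = 1/a^2
g'_{uv} = (1/a)(0) + (0)(1/b) = 0
g'_{vv} = (0)(0) + (1/b)(1/b) = 1/b^2
g'_{ij} = diag(1/a^2, 1/b^2)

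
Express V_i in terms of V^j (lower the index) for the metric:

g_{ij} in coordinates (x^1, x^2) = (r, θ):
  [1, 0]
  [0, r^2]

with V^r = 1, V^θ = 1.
V_i = g_{ij} V^j:
V_r = (1)(1) + (0)(1) = 1
V_θ = (0)(1) + (r^2)(1) = r^2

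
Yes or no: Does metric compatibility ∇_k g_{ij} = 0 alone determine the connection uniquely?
One also needs vanishing torsion; metric compatibility plus torsion-freeness singles out the Levi-Civita connection.
No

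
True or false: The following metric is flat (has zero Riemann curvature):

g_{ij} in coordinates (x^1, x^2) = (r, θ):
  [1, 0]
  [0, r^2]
Non-zero Christoffel symbols:
Γ^r_{θ θ} = -r
Γ^θ_{r θ} = 1/r
Ricci tensor: R_{rr} = 0, R_{rθ} = 0, R_{θθ} = 0
All R_{ij} vanish; in 2 dimensions the Riemann tensor is fully determined by the Ricci tensor, so R^i_{jkl} = 0: the metric is flat (curvilinear coordinates on flat space).
True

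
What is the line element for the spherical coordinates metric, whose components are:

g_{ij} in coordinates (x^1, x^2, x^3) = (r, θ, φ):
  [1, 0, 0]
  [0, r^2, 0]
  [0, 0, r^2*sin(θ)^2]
ds^2 = g_{ij} dx^i dx^j; only the non-zero components contribute.
ds^2 = dr^2 + r^2 dθ^2 + r^2*sin(θ)^2 dφ^2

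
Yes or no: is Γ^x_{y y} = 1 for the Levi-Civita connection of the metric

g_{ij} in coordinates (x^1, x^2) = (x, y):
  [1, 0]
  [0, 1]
Γ^x_{y y} = (1/2) g^{xx} (∂_y g_{xy} + ∂_y g_{xy} - ∂_x g_{yy}) = (1/2)(1)((0) + (0) - (0)) = 0
This differs from the proposed value 1.
No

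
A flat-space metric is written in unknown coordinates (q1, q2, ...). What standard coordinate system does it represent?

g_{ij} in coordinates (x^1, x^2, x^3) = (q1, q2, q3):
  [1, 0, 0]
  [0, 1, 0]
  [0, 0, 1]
All components are constant and the metric is the identity, i.e. orthonormal rectilinear coordinates.
Cartesian (3D) coordinates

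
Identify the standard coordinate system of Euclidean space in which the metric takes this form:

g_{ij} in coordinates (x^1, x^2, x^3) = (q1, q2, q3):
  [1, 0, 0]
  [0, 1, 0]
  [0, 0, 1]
All components are constant and the metric is the identity, i.e. orthonormal rectilinear coordinates.
Cartesian (3D) coordinates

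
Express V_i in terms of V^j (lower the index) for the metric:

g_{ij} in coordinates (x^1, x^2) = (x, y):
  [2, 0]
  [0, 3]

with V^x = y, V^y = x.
V_i = g_{ij} V^j:
V_x = (2)(y) + (0)(x) = 2*y
V_y = (0)(y) + (3)(x) = 3*x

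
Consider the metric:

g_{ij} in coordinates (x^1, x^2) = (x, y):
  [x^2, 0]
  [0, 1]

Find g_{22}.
With x^1 = x, x^2 = y, g_{22} = g_{yy} is the row-2, column-2 entry of the matrix.
g_{22} = 1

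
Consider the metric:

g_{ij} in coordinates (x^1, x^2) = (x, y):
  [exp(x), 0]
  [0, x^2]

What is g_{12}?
With x^1 = x, x^2 = y, g_{12} = g_{xy} is the row-1, column-2 entry of the matrix.
g_{12} = 0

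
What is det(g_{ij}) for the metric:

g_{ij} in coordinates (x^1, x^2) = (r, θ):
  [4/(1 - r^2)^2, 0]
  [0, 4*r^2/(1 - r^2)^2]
For a 2×2 metric: det(g) = g_{11}·g_{22} - g_{12}·g_{21}
= (4/(1 - r^2)^2)·(4*r^2/(1 - r^2)^2) - (0)·(0)
= 16*r^2/(1 - r^2)^4 - 0
det(g) = 16*r^2/(1 - r^2)^4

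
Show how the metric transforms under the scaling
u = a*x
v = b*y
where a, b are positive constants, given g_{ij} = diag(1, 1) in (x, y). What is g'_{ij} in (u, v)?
Invert the transformation: x = u/a, y = v/b
g'_{ij} = (∂x^k/∂x'^i)(∂x^l/∂x'^j) g_{kl}; with g_{kl} = δ_{kl} this is Σ_k (∂x^k/∂x'^i)(∂x^k/∂x'^j).
Jacobian: ∂x/∂u = 1/a, ∂x/∂v = 0, ∂y/∂u = 0, ∂y/∂v = 1/b
g'_{uu} = (1/a)(1/a) + (0)(0) = 1/a^2
g'_{uv} = (1/a)(0) + (0)(1/b) = 0
g'_{vv} = (0)(0) + (1/b)(1/b) = 1/b^2
g'_{ij} = diag(1/a^2, 1/b^2)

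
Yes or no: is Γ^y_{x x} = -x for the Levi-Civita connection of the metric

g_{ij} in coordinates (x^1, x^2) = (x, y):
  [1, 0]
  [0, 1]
Γ^y_{x x} = (1/2) g^{yy} (∂_x g_{yx} + ∂_x g_{yx} - ∂_y g_{xx}) = (1/2)(1)((0) + (0) - (0)) = 0
This differs from the proposed value -x.
No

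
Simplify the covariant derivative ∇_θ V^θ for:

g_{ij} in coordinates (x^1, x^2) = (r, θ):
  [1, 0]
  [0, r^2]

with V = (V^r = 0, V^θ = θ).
Non-zero Christoffel symbols:
Γ^r_{θ θ} = -r
Γ^θ_{r θ} = 1/r
∇_θ V^θ = ∂_θ V^θ + Γ^θ_{θ j} V^j
  = (1) + (1/r)(0) + (0)(θ)
  = 1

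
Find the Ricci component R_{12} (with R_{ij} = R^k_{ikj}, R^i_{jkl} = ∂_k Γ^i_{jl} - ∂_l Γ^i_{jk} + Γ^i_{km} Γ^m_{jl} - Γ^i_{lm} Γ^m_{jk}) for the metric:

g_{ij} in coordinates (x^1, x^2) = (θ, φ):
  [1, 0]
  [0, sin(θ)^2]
Non-zero Christoffel symbols (Γ^k_{ij} = Γ^k_{ji}):
Γ^θ_{φ φ} = -sin(2*θ)/2
Γ^φ_{θ φ} = 1/tan(θ)
R^θ_{θ θ φ} = 0 (a repeated index in an antisymmetric pair)
R^φ_{θ φ φ} = 0 (a repeated index in an antisymmetric pair)
R_{θφ} = R^θ_{θ θ φ} + R^φ_{θ φ φ} = (0) + (0) = 0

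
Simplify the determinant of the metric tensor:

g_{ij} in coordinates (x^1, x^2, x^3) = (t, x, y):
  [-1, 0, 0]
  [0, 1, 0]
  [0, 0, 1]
Diagonal metric: det(g) = g_{11}·g_{22}·g_{33}
= (-1)·(1)·(1)
det(g) = -1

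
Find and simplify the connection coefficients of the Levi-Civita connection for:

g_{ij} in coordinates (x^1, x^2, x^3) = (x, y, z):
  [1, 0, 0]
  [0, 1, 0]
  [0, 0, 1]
Using Γ^k_{ij} = (1/2) g^{km} (∂_i g_{mj} + ∂_j g_{mi} - ∂_m g_{ij}); the metric is diagonal, so only the m = k term contributes.
Every metric component is constant, so all ∂_m g_{ij} = 0 and every Christoffel symbol vanishes.
All Christoffel symbols are zero.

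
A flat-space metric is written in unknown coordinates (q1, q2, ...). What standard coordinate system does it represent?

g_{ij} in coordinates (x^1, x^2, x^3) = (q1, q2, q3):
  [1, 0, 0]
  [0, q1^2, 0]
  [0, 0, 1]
The line element ds^2 = dq1^2 + q1^2 dq2^2 + dq3^2 is dr^2 + r^2 dθ^2 + dz^2 with q1 = r, q2 = θ, q3 = z.
cylindrical coordinates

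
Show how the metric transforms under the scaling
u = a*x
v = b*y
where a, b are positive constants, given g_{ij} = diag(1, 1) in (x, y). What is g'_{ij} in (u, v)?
Invert the transformation: x = u/a, y = v/b
g'_{ij} = (∂x^k/∂x'^i)(∂x^l/∂x'^j) g_{kl}; with g_{kl} = δ_{kl} this is Σ_k (∂x^k/∂x'^i)(∂x^k/∂x'^j).
Jacobian: ∂x/∂u = 1/a, ∂x/∂v = 0, ∂y/∂u = 0, ∂y/∂v = 1/b
g'_{uu} = (1/a)(1/a) + (0)(0) = 1/a^2
g'_{uv} = (1/a)(0) + (0)(1/b) = 0
g'_{vv} = (0)(0) + (1/b)(1/b) = 1/b^2
g'_{ij} = diag(1/a^2, 1/b^2)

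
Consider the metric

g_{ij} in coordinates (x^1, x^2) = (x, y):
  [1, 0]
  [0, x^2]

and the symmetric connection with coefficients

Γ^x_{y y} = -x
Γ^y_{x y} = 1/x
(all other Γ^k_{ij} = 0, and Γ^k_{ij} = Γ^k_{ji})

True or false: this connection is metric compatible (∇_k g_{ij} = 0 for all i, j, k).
Using ∇_k g_{ij} = ∂_k g_{ij} - Γ^m_{ki} g_{mj} - Γ^m_{kj} g_{im}:
e.g. ∇_x g_{yy} = (2*x) - (x) - (x) = 0
Every component ∇_k g_{ij} vanishes: the connection is metric compatible.
True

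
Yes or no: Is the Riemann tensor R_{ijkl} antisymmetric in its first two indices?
R_{ijkl} = -R_{jikl} (follows from metric compatibility).
Yes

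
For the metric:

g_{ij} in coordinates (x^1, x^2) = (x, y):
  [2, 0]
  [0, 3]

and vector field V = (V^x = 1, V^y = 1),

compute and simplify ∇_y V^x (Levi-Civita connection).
All Christoffel symbols are zero.
∇_y V^x = ∂_y V^x + Γ^x_{y j} V^j
  = (0) + (0)(1) + (0)(1)
  = 0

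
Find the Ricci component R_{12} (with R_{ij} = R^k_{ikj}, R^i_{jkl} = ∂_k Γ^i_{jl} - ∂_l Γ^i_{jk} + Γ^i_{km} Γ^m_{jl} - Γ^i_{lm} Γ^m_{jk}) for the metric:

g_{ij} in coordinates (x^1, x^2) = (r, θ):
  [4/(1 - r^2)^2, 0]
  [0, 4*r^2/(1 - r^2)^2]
Non-zero Christoffel symbols (Γ^k_{ij} = Γ^k_{ji}):
Γ^r_{r r} = 2*r/(1 - r^2)
Γ^r_{θ θ} = (r^3 + r)/(r^2 - 1)
Γ^θ_{r θ} = (-r^2 - 1)/(r^3 - r)
R^r_{r r θ} = 0 (a repeated index in an antisymmetric pair)
R^θ_{r θ θ} = 0 (a repeated index in an antisymmetric pair)
R_{rθ} = R^r_{r r θ} + R^θ_{r θ θ} = (0) + (0) = 0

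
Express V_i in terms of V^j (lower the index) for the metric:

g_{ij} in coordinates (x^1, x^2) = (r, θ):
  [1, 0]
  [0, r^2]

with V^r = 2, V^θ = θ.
V_i = g_{ij} V^j:
V_r = (1)(2) + (0)(θ) = 2
V_θ = (0)(2) + (r^2)(θ) = r^2*θ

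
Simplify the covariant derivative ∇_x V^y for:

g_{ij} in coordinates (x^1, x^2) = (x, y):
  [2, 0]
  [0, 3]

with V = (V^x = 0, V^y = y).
All Christoffel symbols are zero.
∇_x V^y = ∂_x V^y + Γ^y_{x j} V^j
  = (0) + (0)(0) + (0)(y)
  = 0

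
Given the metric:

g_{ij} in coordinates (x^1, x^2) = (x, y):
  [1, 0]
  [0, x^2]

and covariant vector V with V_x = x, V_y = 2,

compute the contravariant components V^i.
Inverse metric (diagonal): g^{xx} = 1, g^{yy} = 1/x^2
V^i = g^{ij} V_j:
V^x = (1)(x) + (0)(2) = x
V^y = (0)(x) + (1/x^2)(2) = 2/x^2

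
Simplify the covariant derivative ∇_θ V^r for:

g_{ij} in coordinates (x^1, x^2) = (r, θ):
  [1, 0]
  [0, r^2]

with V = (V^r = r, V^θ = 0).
Non-zero Christoffel symbols:
Γ^r_{θ θ} = -r
Γ^θ_{r θ} = 1/r
∇_θ V^r = ∂_θ V^r + Γ^r_{θ j} V^j
  = (0) + (0)(r) + (-r)(0)
  = 0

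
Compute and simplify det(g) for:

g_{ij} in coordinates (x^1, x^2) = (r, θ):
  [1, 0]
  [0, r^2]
For a 2×2 metric: det(g) = g_{11}·g_{22} - g_{12}·g_{21}
= (1)·(r^2) - (0)·(0)
= r^2 - 0
det(g) = r^2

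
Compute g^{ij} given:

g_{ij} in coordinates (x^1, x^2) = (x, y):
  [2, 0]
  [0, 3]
The metric is diagonal, so g^{ij} is diagonal with entries 1/g_{ii}: diag(1/2, 1/3).
g^{ij}:
  [1/2, 0]
  [0, 1/3]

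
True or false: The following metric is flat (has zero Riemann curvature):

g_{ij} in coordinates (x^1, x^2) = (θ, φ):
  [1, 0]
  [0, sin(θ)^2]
Non-zero Christoffel symbols:
Γ^θ_{φ φ} = -sin(2*θ)/2
Γ^φ_{θ φ} = 1/tan(θ)
Ricci tensor: R_{θθ} = 1, R_{θφ} = 0, R_{φφ} = sin(θ)^2
The Ricci tensor is non-zero, so the Riemann tensor is non-zero: not flat.
False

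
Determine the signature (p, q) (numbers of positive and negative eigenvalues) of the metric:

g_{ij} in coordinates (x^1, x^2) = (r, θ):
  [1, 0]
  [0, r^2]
The metric is diagonal, so its eigenvalues are the diagonal entries: 1, r^2 (at a generic point, where coordinate-dependent entries are positive).
2 positive, 0 negative.
(2, 0) - Riemannian (positive definite)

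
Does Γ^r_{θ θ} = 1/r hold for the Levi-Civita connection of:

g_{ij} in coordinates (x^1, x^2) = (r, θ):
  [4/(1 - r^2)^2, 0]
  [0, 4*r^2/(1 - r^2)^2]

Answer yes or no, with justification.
Γ^r_{θ θ} = (1/2) g^{rr} (∂_θ g_{rθ} + ∂_θ g_{rθ} - ∂_r g_{θθ}) = (1/2)((1 - r^2)^2/4)((0) + (0) - (-8*(r^3 + r)/(r^2 - 1)^3)) = (r^3 + r)/(r^2 - 1)
This differs from the proposed value 1/r.
No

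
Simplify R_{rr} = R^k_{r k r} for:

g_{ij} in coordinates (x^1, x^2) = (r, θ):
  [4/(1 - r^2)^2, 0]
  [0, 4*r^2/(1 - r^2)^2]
Non-zero Christoffel symbols (Γ^k_{ij} = Γ^k_{ji}):
Γ^r_{r r} = 2*r/(1 - r^2)
Γ^r_{θ θ} = (r^3 + r)/(r^2 - 1)
Γ^θ_{r θ} = (-r^2 - 1)/(r^3 - r)
R^r_{r r r} = 0 (a repeated index in an antisymmetric pair)
R^θ_{r θ r} = ∂_θ Γ^θ_{r r} - ∂_r Γ^θ_{r θ} + Γ^θ_{θ m} Γ^m_{r r} - Γ^θ_{r m} Γ^m_{r θ}
  = (0) - ((r^4 + 4*r^2 - 1)/(r^3 - r)^2) + (2*(r^2 + 1)/(r^2 - 1)^2) - ((r^2 + 1)^2/(r^3 - r)^2) = -4/(r^2 - 1)^2
R_{rr} = R^r_{r r r} + R^θ_{r θ r} = (0) + (-4/(r^2 - 1)^2) = -4/(r^2 - 1)^2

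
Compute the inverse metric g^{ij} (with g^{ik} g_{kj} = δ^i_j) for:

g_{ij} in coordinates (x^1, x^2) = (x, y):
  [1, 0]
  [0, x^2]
The metric is diagonal, so g^{ij} is diagonal with entries 1/g_{ii}: diag(1, 1/(x^2)).
g^{ij}:
  [1, 0]
  [0, 1/x^2]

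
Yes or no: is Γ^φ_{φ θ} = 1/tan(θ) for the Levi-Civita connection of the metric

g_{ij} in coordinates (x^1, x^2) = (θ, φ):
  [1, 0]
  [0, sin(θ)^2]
Γ^φ_{φ θ} = (1/2) g^{φφ} (∂_φ g_{φθ} + ∂_θ g_{φφ} - ∂_φ g_{φθ}) = (1/2)(1/sin(θ)^2)((0) + (sin(2*θ)) - (0)) = 1/tan(θ)
This equals the proposed value 1/tan(θ).
Yes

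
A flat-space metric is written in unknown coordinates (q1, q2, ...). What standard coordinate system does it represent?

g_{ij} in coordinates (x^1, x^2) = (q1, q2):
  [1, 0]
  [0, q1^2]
The line element ds^2 = dq1^2 + q1^2 dq2^2 is dr^2 + r^2 dθ^2 with q1 = r, q2 = θ.
polar coordinates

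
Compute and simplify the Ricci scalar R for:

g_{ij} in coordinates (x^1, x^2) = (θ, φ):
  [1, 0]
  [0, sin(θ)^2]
Non-zero Christoffel symbols (Γ^k_{ij} = Γ^k_{ji}):
Γ^θ_{φ φ} = -sin(2*θ)/2
Γ^φ_{θ φ} = 1/tan(θ)
Ricci tensor (R_{ij} = R^k_{ikj}): R_{θθ} = 1, R_{θφ} = 0, R_{φφ} = sin(θ)^2
Inverse metric: g^{θθ} = 1, g^{φφ} = 1/sin(θ)^2
R = g^{ij} R_{ij} = (1)(1) + (1/sin(θ)^2)(sin(θ)^2) = 2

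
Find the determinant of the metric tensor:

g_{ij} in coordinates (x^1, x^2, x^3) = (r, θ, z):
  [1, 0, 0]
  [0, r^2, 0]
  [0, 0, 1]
Diagonal metric: det(g) = g_{11}·g_{22}·g_{33}
= (1)·(r^2)·(1)
det(g) = r^2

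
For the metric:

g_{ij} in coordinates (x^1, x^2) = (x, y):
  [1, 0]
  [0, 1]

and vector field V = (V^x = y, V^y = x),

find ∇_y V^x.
All Christoffel symbols are zero.
∇_y V^x = ∂_y V^x + Γ^x_{y j} V^j
  = (1) + (0)(y) + (0)(x)
  = 1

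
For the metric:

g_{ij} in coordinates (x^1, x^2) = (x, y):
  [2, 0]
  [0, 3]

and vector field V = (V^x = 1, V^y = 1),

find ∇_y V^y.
All Christoffel symbols are zero.
∇_y V^y = ∂_y V^y + Γ^y_{y j} V^j
  = (0) + (0)(1) + (0)(1)
  = 0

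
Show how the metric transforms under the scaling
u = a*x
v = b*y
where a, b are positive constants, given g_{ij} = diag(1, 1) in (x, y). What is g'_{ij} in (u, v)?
Invert the transformation: x = u/a, y = v/b
g'_{ij} = (∂x^k/∂x'^i)(∂x^l/∂x'^j) g_{kl}; with g_{kl} = δ_{kl} this is Σ_k (∂x^k/∂x'^i)(∂x^k/∂x'^j).
Jacobian: ∂x/∂u = 1/a, ∂x/∂v = 0, ∂y/∂u = 0, ∂y/∂v = 1/b
g'_{uu} = (1/a)(1/a) + (0)(0) = 1/a^2
g'_{uv} = (1/a)(0) + (0)(1/b) = 0
g'_{vv} = (0)(0) + (1/b)(1/b) = 1/b^2
g'_{ij} = diag(1/a^2, 1/b^2)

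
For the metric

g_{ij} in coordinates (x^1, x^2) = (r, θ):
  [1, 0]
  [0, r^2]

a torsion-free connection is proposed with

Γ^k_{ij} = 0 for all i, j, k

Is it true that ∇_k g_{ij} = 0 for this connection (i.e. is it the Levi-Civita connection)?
Using ∇_k g_{ij} = ∂_k g_{ij} - Γ^m_{ki} g_{mj} - Γ^m_{kj} g_{im}:
∇_r g_{θθ} = (2*r) - (0) - (0) = 2*r ≠ 0
So the connection is not metric compatible (it is not the Levi-Civita connection).
No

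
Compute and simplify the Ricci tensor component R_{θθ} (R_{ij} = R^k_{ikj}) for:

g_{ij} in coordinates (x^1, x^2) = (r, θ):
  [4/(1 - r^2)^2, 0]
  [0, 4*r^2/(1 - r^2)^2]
Non-zero Christoffel symbols (Γ^k_{ij} = Γ^k_{ji}):
Γ^r_{r r} = 2*r/(1 - r^2)
Γ^r_{θ θ} = (r^3 + r)/(r^2 - 1)
Γ^θ_{r θ} = (-r^2 - 1)/(r^3 - r)
R^r_{θ r θ} = ∂_r Γ^r_{θ θ} - ∂_θ Γ^r_{θ r} + Γ^r_{r m} Γ^m_{θ θ} - Γ^r_{θ m} Γ^m_{θ r}
  = ((r^4 - 4*r^2 - 1)/(r^2 - 1)^2) - (0) + (-2*r^2*(r^2 + 1)/(r^2 - 1)^2) - (-(r^2 + 1)^2/(r^2 - 1)^2) = -4*r^2/(r^2 - 1)^2
R^θ_{θ θ θ} = 0 (a repeated index in an antisymmetric pair)
R_{θθ} = R^r_{θ r θ} + R^θ_{θ θ θ} = (-4*r^2/(r^2 - 1)^2) + (0) = -4*r^2/(r^2 - 1)^2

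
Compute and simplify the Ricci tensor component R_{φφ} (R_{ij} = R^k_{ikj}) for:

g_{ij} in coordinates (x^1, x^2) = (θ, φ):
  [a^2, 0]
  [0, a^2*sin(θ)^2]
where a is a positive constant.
Non-zero Christoffel symbols (Γ^k_{ij} = Γ^k_{ji}):
Γ^θ_{φ φ} = -sin(2*θ)/2
Γ^φ_{θ φ} = 1/tan(θ)
R^θ_{φ θ φ} = ∂_θ Γ^θ_{φ φ} - ∂_φ Γ^θ_{φ θ} + Γ^θ_{θ m} Γ^m_{φ φ} - Γ^θ_{φ m} Γ^m_{φ θ}
  = (-cos(2*θ)) - (0) + (0) - (-cos(θ)^2) = sin(θ)^2
R^φ_{φ φ φ} = 0 (a repeated index in an antisymmetric pair)
R_{φφ} = R^θ_{φ θ φ} + R^φ_{φ φ φ} = (sin(θ)^2) + (0) = sin(θ)^2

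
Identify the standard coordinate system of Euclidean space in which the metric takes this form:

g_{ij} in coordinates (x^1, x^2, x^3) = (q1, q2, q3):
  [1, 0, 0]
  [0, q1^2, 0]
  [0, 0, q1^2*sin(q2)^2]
The line element ds^2 = dq1^2 + q1^2 dq2^2 + q1^2 sin(q2)^2 dq3^2 is dr^2 + r^2 dθ^2 + r^2 sin(θ)^2 dφ^2 with q1 = r, q2 = θ, q3 = φ.
spherical coordinates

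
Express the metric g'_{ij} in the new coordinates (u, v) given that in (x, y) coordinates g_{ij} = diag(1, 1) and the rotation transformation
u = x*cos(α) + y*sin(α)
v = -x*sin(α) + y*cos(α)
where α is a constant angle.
Invert the transformation: x = u*cos(α) - v*sin(α), y = u*sin(α) + v*cos(α)
g'_{ij} = (∂x^k/∂x'^i)(∂x^l/∂x'^j) g_{kl}; with g_{kl} = δ_{kl} this is Σ_k (∂x^k/∂x'^i)(∂x^k/∂x'^j).
Jacobian: ∂x/∂u = cos(α), ∂x/∂v = -sin(α), ∂y/∂u = sin(α), ∂y/∂v = cos(α)
g'_{uu} = (cos(α))(cos(α)) + (sin(α))(sin(α)) = 1
g'_{uv} = (cos(α))(-sin(α)) + (sin(α))(cos(α)) = 0
g'_{vv} = (-sin(α))(-sin(α)) + (cos(α))(cos(α)) = 1
g'_{ij} = diag(1, 1)
The Euclidean metric is invariant under rotations.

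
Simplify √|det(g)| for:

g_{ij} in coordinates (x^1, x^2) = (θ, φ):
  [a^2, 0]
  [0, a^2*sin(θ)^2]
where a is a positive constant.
det(g) = a^4*sin(θ)^2
√|det(g)| = a^2*sin(θ) (taking 0 < θ < π so that |sin(θ)| = sin(θ))
Volume element: dV = a^2*sin(θ) dθ dφ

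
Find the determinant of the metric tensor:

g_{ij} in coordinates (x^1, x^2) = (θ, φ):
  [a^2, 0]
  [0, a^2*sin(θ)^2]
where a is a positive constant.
For a 2×2 metric: det(g) = g_{11}·g_{22} - g_{12}·g_{21}
= (a^2)·(a^2*sin(θ)^2) - (0)·(0)
= a^4*sin(θ)^2 - 0
det(g) = a^4*sin(θ)^2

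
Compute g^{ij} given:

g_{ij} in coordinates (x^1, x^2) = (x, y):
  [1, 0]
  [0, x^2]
The metric is diagonal, so g^{ij} is diagonal with entries 1/g_{ii}: diag(1, 1/(x^2)).
g^{ij}:
  [1, 0]
  [0, 1/x^2]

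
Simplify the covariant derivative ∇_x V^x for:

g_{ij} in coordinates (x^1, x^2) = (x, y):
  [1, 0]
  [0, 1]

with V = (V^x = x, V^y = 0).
All Christoffel symbols are zero.
∇_x V^x = ∂_x V^x + Γ^x_{x j} V^j
  = (1) + (0)(x) + (0)(0)
  = 1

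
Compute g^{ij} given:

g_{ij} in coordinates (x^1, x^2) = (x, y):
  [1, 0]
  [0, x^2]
The metric is diagonal, so g^{ij} is diagonal with entries 1/g_{ii}: diag(1, 1/(x^2)).
g^{ij}:
  [1, 0]
  [0, 1/x^2]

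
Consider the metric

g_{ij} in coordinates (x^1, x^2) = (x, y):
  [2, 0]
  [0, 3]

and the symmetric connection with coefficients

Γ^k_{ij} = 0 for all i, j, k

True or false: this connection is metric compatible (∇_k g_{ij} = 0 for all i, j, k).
Using ∇_k g_{ij} = ∂_k g_{ij} - Γ^m_{ki} g_{mj} - Γ^m_{kj} g_{im}:
e.g. ∇_x g_{xy} = (0) - (0) - (0) = 0
Every component ∇_k g_{ij} vanishes: the connection is metric compatible.
True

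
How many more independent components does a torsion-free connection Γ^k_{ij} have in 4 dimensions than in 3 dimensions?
Independent components in n dimensions: n × n(n+1)/2 = n^2(n+1)/2.
4D: 4 × 10 = 40
3D: 3 × 6 = 18
Difference = 40 - 18 = 22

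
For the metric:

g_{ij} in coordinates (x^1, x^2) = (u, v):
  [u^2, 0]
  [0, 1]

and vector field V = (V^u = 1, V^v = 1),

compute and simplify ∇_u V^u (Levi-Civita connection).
Non-zero Christoffel symbols:
Γ^u_{u u} = 1/u
∇_u V^u = ∂_u V^u + Γ^u_{u j} V^j
  = (0) + (1/u)(1) + (0)(1)
  = 1/u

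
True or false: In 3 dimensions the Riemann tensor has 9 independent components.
n^2(n^2-1)/12 = 9·8/12 = 6 independent components for n = 3.
False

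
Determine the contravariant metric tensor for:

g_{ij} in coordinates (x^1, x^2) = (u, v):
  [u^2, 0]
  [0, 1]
The metric is diagonal, so g^{ij} is diagonal with entries 1/g_{ii}: diag(1/(u^2), 1).
g^{ij}:
  [1/u^2, 0]
  [0, 1]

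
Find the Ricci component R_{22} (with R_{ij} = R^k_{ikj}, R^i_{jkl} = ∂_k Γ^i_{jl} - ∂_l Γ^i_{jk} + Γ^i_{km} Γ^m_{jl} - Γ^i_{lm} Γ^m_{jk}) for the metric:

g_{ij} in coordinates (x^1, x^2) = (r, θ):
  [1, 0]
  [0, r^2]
Non-zero Christoffel symbols (Γ^k_{ij} = Γ^k_{ji}):
Γ^r_{θ θ} = -r
Γ^θ_{r θ} = 1/r
R^r_{θ r θ} = ∂_r Γ^r_{θ θ} - ∂_θ Γ^r_{θ r} + Γ^r_{r m} Γ^m_{θ θ} - Γ^r_{θ m} Γ^m_{θ r}
  = (-1) - (0) + (0) - (-1) = 0
R^θ_{θ θ θ} = 0 (a repeated index in an antisymmetric pair)
R_{θθ} = R^r_{θ r θ} + R^θ_{θ θ θ} = (0) + (0) = 0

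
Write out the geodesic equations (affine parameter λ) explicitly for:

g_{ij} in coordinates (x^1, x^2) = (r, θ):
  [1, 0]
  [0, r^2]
Geodesic equation: d^2x^k/dλ^2 + Γ^k_{ij} (dx^i/dλ)(dx^j/dλ) = 0.
Non-zero Christoffel symbols:
Γ^r_{θ θ} = -r
Γ^θ_{r θ} = 1/r
Substituting (the symmetric pair Γ^k_{ij}, Γ^k_{ji} combines into a factor 2):
d^2r/dλ^2 - r (dθ/dλ)^2 = 0
d^2θ/dλ^2 + (2/r) (dr/dλ)(dθ/dλ) = 0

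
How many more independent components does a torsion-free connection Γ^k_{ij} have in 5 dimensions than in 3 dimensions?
Independent components in n dimensions: n × n(n+1)/2 = n^2(n+1)/2.
5D: 5 × 15 = 75
3D: 3 × 6 = 18
Difference = 75 - 18 = 57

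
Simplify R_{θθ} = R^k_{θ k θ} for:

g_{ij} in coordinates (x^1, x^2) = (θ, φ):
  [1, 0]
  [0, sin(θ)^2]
Non-zero Christoffel symbols (Γ^k_{ij} = Γ^k_{ji}):
Γ^θ_{φ φ} = -sin(2*θ)/2
Γ^φ_{θ φ} = 1/tan(θ)
R^θ_{θ θ θ} = 0 (a repeated index in an antisymmetric pair)
R^φ_{θ φ θ} = ∂_φ Γ^φ_{θ θ} - ∂_θ Γ^φ_{θ φ} + Γ^φ_{φ m} Γ^m_{θ θ} - Γ^φ_{θ m} Γ^m_{θ φ}
  = (0) - (-1/sin(θ)^2) + (0) - (1/tan(θ)^2) = 1
R_{θθ} = R^θ_{θ θ θ} + R^φ_{θ φ θ} = (0) + (1) = 1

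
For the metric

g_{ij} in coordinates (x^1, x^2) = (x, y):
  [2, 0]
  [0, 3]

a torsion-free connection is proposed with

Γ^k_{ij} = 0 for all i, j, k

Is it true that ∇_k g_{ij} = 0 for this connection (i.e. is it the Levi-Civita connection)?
Using ∇_k g_{ij} = ∂_k g_{ij} - Γ^m_{ki} g_{mj} - Γ^m_{kj} g_{im}:
e.g. ∇_x g_{yy} = (0) - (0) - (0) = 0
Every component ∇_k g_{ij} vanishes: the connection is metric compatible.
Yes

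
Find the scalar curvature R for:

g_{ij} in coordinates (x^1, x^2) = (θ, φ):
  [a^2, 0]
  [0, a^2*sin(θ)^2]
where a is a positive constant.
Non-zero Christoffel symbols (Γ^k_{ij} = Γ^k_{ji}):
Γ^θ_{φ φ} = -sin(2*θ)/2
Γ^φ_{θ φ} = 1/tan(θ)
Ricci tensor (R_{ij} = R^k_{ikj}): R_{θθ} = 1, R_{θφ} = 0, R_{φφ} = sin(θ)^2
Inverse metric: g^{θθ} = 1/a^2, g^{φφ} = 1/(a^2*sin(θ)^2)
R = g^{ij} R_{ij} = (1/a^2)(1) + (1/(a^2*sin(θ)^2))(sin(θ)^2) = 2/a^2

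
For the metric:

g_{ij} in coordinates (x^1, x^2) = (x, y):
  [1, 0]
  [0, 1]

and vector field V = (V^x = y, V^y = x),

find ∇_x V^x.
All Christoffel symbols are zero.
∇_x V^x = ∂_x V^x + Γ^x_{x j} V^j
  = (0) + (0)(y) + (0)(x)
  = 0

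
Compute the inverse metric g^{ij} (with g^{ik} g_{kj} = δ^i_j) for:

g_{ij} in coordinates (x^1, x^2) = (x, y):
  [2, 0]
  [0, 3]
The metric is diagonal, so g^{ij} is diagonal with entries 1/g_{ii}: diag(1/2, 1/3).
g^{ij}:
  [1/2, 0]
  [0, 1/3]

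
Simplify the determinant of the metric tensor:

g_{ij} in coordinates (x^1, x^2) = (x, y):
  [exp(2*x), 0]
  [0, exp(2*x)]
For a 2×2 metric: det(g) = g_{11}·g_{22} - g_{12}·g_{21}
= (exp(2*x))·(exp(2*x)) - (0)·(0)
= exp(4*x) - 0
det(g) = exp(4*x)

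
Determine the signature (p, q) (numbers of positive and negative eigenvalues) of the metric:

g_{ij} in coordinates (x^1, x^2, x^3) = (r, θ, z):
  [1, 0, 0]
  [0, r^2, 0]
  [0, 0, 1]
The metric is diagonal, so its eigenvalues are the diagonal entries: 1, r^2, 1 (at a generic point, where coordinate-dependent entries are positive).
3 positive, 0 negative.
(3, 0) - Riemannian (positive definite)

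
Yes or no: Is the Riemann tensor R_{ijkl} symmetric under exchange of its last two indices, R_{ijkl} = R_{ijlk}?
It is antisymmetric in the last pair: R_{ijkl} = -R_{ijlk}.
No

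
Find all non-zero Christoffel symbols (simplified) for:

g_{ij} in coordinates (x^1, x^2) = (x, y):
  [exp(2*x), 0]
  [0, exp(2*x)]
Using Γ^k_{ij} = (1/2) g^{km} (∂_i g_{mj} + ∂_j g_{mi} - ∂_m g_{ij}); the metric is diagonal, so only the m = k term contributes.
Non-zero symbols (using the symmetry Γ^k_{ij} = Γ^k_{ji}):
Γ^x_{x x} = (1/2) g^{xx} (∂_x g_{xx} + ∂_x g_{xx} - ∂_x g_{xx}) = (1/2)(exp(-2*x))((2*exp(2*x)) + (2*exp(2*x)) - (2*exp(2*x))) = 1
Γ^x_{y y} = (1/2) g^{xx} (∂_y g_{xy} + ∂_y g_{xy} - ∂_x g_{yy}) = (1/2)(exp(-2*x))((0) + (0) - (2*exp(2*x))) = -1
Γ^y_{x y} = (1/2) g^{yy} (∂_x g_{yy} + ∂_y g_{yx} - ∂_y g_{xy}) = (1/2)(exp(-2*x))((2*exp(2*x)) + (0) - (0)) = 1
All other Christoffel symbols are zero.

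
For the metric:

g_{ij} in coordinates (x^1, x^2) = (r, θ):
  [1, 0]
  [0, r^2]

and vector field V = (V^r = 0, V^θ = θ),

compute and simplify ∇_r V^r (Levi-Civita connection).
Non-zero Christoffel symbols:
Γ^r_{θ θ} = -r
Γ^θ_{r θ} = 1/r
∇_r V^r = ∂_r V^r + Γ^r_{r j} V^j
  = (0) + (0)(0) + (0)(θ)
  = 0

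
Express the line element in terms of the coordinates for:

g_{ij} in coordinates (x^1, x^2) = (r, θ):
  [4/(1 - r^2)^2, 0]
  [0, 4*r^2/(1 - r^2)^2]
ds^2 = g_{ij} dx^i dx^j; only the non-zero components contribute.
ds^2 = (4/(1 - r^2)^2) dr^2 + (4*r^2/(1 - r^2)^2) dθ^2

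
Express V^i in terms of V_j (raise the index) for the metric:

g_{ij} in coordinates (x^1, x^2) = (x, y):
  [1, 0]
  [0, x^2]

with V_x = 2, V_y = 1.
Inverse metric (diagonal): g^{xx} = 1, g^{yy} = 1/x^2
V^i = g^{ij} V_j:
V^x = (1)(2) + (0)(1) = 2
V^y = (0)(2) + (1/x^2)(1) = 1/x^2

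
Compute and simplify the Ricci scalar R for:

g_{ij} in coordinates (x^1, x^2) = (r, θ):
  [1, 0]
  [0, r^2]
Non-zero Christoffel symbols (Γ^k_{ij} = Γ^k_{ji}):
Γ^r_{θ θ} = -r
Γ^θ_{r θ} = 1/r
Ricci tensor (R_{ij} = R^k_{ikj}): R_{rr} = 0, R_{rθ} = 0, R_{θθ} = 0
Inverse metric: g^{rr} = 1, g^{θθ} = 1/r^2
R = g^{ij} R_{ij} = (1)(0) + (1/r^2)(0) = 0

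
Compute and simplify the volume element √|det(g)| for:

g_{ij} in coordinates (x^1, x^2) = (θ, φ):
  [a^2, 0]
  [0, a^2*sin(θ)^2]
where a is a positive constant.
det(g) = a^4*sin(θ)^2
√|det(g)| = a^2*sin(θ) (taking 0 < θ < π so that |sin(θ)| = sin(θ))
Volume element: dV = a^2*sin(θ) dθ dφ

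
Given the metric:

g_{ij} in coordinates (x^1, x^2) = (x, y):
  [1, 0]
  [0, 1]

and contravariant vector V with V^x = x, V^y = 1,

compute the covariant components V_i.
V_i = g_{ij} V^j:
V_x = (1)(x) + (0)(1) = x
V_y = (0)(x) + (1)(1) = 1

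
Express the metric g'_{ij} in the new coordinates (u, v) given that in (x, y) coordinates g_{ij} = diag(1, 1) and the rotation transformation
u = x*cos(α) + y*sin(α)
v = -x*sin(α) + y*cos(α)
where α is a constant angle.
Invert the transformation: x = u*cos(α) - v*sin(α), y = u*sin(α) + v*cos(α)
g'_{ij} = (∂x^k/∂x'^i)(∂x^l/∂x'^j) g_{kl}; with g_{kl} = δ_{kl} this is Σ_k (∂x^k/∂x'^i)(∂x^k/∂x'^j).
Jacobian: ∂x/∂u = cos(α), ∂x/∂v = -sin(α), ∂y/∂u = sin(α), ∂y/∂v = cos(α)
g'_{uu} = (cos(α))(cos(α)) + (sin(α))(sin(α)) = 1
g'_{uv} = (cos(α))(-sin(α)) + (sin(α))(cos(α)) = 0
g'_{vv} = (-sin(α))(-sin(α)) + (cos(α))(cos(α)) = 1
g'_{ij} = diag(1, 1)
The Euclidean metric is invariant under rotations.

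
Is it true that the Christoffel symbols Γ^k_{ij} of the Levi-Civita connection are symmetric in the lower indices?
The Levi-Civita connection is torsion-free, which is exactly Γ^k_{ij} = Γ^k_{ji}.
Yes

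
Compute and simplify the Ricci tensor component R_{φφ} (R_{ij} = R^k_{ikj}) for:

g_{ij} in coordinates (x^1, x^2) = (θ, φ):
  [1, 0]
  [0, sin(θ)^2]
Non-zero Christoffel symbols (Γ^k_{ij} = Γ^k_{ji}):
Γ^θ_{φ φ} = -sin(2*θ)/2
Γ^φ_{θ φ} = 1/tan(θ)
R^θ_{φ θ φ} = ∂_θ Γ^θ_{φ φ} - ∂_φ Γ^θ_{φ θ} + Γ^θ_{θ m} Γ^m_{φ φ} - Γ^θ_{φ m} Γ^m_{φ θ}
  = (-cos(2*θ)) - (0) + (0) - (-cos(θ)^2) = sin(θ)^2
R^φ_{φ φ φ} = 0 (a repeated index in an antisymmetric pair)
R_{φφ} = R^θ_{φ θ φ} + R^φ_{φ φ φ} = (sin(θ)^2) + (0) = sin(θ)^2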